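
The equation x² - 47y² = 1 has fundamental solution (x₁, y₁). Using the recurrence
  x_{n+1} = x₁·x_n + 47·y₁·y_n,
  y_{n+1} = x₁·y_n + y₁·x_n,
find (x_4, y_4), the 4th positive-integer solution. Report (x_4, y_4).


Step 1: Find the fundamental solution (x₁, y₁) of x² - 47y² = 1.
  Expand √47 as a continued fraction. a₀ = ⌊√47⌋ = 6; iterate m_{k+1} = d_k·a_k − m_k, d_{k+1} = (47 − m_{k+1}²)/d_k, a_{k+1} = ⌊(a₀ + m_{k+1})/d_{k+1}⌋ (starting m₀ = 0, d₀ = 1), with convergents p_k = a_k·p_{k-1} + p_{k-2}, q_k = a_k·q_{k-1} + q_{k-2} (p₋₁ = 1, q₋₁ = 0):
  k = 0: a₀ = 6; p₀/q₀ = 6/1; p₀² − 47·q₀² = 36 − 47 = -11.
  k = 1: m = 6, d = 11, a = ⌊(6 + 6)/11⌋ = 1; p/q = (1·6 + 1)/(1·1 + 0) = 7/1; p² − 47·q² = 49 − 47 = 2.
  k = 2: m = 5, d = 2, a = ⌊(6 + 5)/2⌋ = 5; p/q = (5·7 + 6)/(5·1 + 1) = 41/6; p² − 47·q² = 1681 − 1692 = -11.
  k = 3: m = 5, d = 11, a = ⌊(6 + 5)/11⌋ = 1; p/q = (1·41 + 7)/(1·6 + 1) = 48/7; p² − 47·q² = 2304 − 2303 = 1.
  The first convergent with p² − 47·q² = 1 gives the fundamental solution (x₁, y₁) = (48, 7).
Step 2: Apply the recurrence (x_{n+1}, y_{n+1}) = (x₁x_n + 47y₁y_n, x₁y_n + y₁x_n) repeatedly.
  From (x_1, y_1) = (48, 7): x_2 = 48·48 + 47·7·7 = 4607; y_2 = 48·7 + 7·48 = 672.
  From (x_2, y_2) = (4607, 672): x_3 = 48·4607 + 47·7·672 = 442224; y_3 = 48·672 + 7·4607 = 64505.
  From (x_3, y_3) = (442224, 64505): x_4 = 48·442224 + 47·7·64505 = 42448897; y_4 = 48·64505 + 7·442224 = 6191808.
Step 3: Verify x_4² - 47·y_4² = 1801908856516609 - 1801908856516608 = 1 (should be 1). ✓

(x_1, y_1) = (48, 7); (x_4, y_4) = (42448897, 6191808).


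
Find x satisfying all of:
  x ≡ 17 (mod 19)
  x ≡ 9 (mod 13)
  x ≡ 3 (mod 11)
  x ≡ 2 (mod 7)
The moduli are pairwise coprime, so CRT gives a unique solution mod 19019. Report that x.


Product of moduli M = 19 · 13 · 11 · 7 = 19019.
Merge one congruence at a time:
  Start: x ≡ 17 (mod 19).
  Combine with x ≡ 9 (mod 13); new modulus lcm = 247.
    Write x = 17 + 19·t and substitute into x ≡ 9 (mod 13): 19·t ≡ 9 − 17 = -8 (mod 13).
    Reduce coefficients mod 13: 6·t ≡ 5 (mod 13).
    The inverse of 6 mod 13 is 11 (since 6·11 = 66 = 5·13 + 1), so t ≡ 11·5 = 55 ≡ 3 (mod 13).
    Then x = 17 + 19·3 = 74, valid modulo lcm(19, 13) = 247: x ≡ 74 (mod 247).
  Combine with x ≡ 3 (mod 11); new modulus lcm = 2717.
    Write x = 74 + 247·t and substitute into x ≡ 3 (mod 11): 247·t ≡ 3 − 74 = -71 (mod 11).
    Reduce coefficients mod 11: 5·t ≡ 6 (mod 11).
    The inverse of 5 mod 11 is 9 (since 5·9 = 45 = 4·11 + 1), so t ≡ 9·6 = 54 ≡ 10 (mod 11).
    Then x = 74 + 247·10 = 2544, valid modulo lcm(247, 11) = 2717: x ≡ 2544 (mod 2717).
  Combine with x ≡ 2 (mod 7); new modulus lcm = 19019.
    Write x = 2544 + 2717·t and substitute into x ≡ 2 (mod 7): 2717·t ≡ 2 − 2544 = -2542 (mod 7).
    Reduce coefficients mod 7: 1·t ≡ 6 (mod 7).
    So t ≡ 6 (mod 7).
    Then x = 2544 + 2717·6 = 18846, valid modulo lcm(2717, 7) = 19019: x ≡ 18846 (mod 19019).
Verify against each original: 18846 mod 19 = 17, 18846 mod 13 = 9, 18846 mod 11 = 3, 18846 mod 7 = 2.

x ≡ 18846 (mod 19019).


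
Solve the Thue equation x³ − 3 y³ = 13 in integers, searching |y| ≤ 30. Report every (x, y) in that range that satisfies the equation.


The equation is x³ - 3y³ = 13. For fixed y, x³ = 3·y³ + 13, so a solution requires the RHS to be a perfect cube.
Strategy: iterate y from -30 to 30, compute RHS = 3·y³ + 13, and check whether it is a (positive or negative) perfect cube.
Check small values of y:
  y = 0: RHS = 13 is not a perfect cube.
  y = 1: RHS = 16 is not a perfect cube.
  y = -1: RHS = 10 is not a perfect cube.
  y = 2: RHS = 37 is not a perfect cube.
  y = -2: RHS = -11 is not a perfect cube.
  y = 3: RHS = 94 is not a perfect cube.
  y = -3: RHS = -68 is not a perfect cube.
Continuing the search up to |y| = 30 finds no solutions either.
No (x, y) in the scanned range satisfies the equation.

No integer solutions with |y| ≤ 30.


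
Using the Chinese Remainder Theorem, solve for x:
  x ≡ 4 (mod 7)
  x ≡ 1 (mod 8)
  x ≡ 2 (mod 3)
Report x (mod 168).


Moduli 7, 8, 3 are pairwise coprime; by CRT there is a unique solution modulo M = 7 · 8 · 3 = 168.
Solve pairwise, accumulating the modulus:
  Start with x ≡ 4 (mod 7).
  Combine with x ≡ 1 (mod 8): since gcd(7, 8) = 1, we get a unique residue mod 56.
    Write x = 4 + 7·t and substitute into x ≡ 1 (mod 8): 7·t ≡ 1 − 4 = -3 (mod 8).
    Reduce coefficients mod 8: 7·t ≡ 5 (mod 8).
    The inverse of 7 mod 8 is 7 (since 7·7 = 49 = 6·8 + 1), so t ≡ 7·5 = 35 ≡ 3 (mod 8).
    Then x = 4 + 7·3 = 25, valid modulo lcm(7, 8) = 56: x ≡ 25 (mod 56).
  Combine with x ≡ 2 (mod 3): since gcd(56, 3) = 1, we get a unique residue mod 168.
    Write x = 25 + 56·t and substitute into x ≡ 2 (mod 3): 56·t ≡ 2 − 25 = -23 (mod 3).
    Reduce coefficients mod 3: 2·t ≡ 1 (mod 3).
    The inverse of 2 mod 3 is 2 (since 2·2 = 4 = 1·3 + 1), so t ≡ 2·1 = 2 ≡ 2 (mod 3).
    Then x = 25 + 56·2 = 137, valid modulo lcm(56, 3) = 168: x ≡ 137 (mod 168).
Verify: 137 mod 7 = 4 ✓, 137 mod 8 = 1 ✓, 137 mod 3 = 2 ✓.

x ≡ 137 (mod 168).


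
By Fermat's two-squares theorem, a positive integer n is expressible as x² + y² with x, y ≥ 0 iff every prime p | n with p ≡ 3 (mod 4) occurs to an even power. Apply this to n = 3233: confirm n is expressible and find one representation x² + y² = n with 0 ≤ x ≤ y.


Step 1: Factor n = 3233 = 53 · 61.
Step 2: Check the mod-4 condition on each prime factor: 53 ≡ 1 (mod 4), exponent 1; 61 ≡ 1 (mod 4), exponent 1.
All primes ≡ 3 (mod 4) appear to even exponent (or don't appear), so by the two-squares theorem n IS expressible as a sum of two squares.
Step 3: Build a representation. Here n = 53 · 61 is a product of primes ≡ 1 (mod 4). Each prime p ≡ 1 (mod 4) is itself a sum of two squares; find a² by testing p − a² for a perfect square:
  53: 53 − 1² = 52, 53 − 2² = 49 = 7² ⇒ 53 = 2² + 7².
  61: 61 − 1² = 60, 61 − 2² = 57, 61 − 3² = 52, 61 − 4² = 45, 61 − 5² = 36 = 6² ⇒ 61 = 5² + 6².
  Combine using the Brahmagupta–Fibonacci identity (a² + b²)(c² + d²) = (ac − bd)² + (ad + bc)² = (ac + bd)² + (ad − bc)²:
  53 · 61 = 3233: from (2² + 7²)(5² + 6²), take (2·5 − 7·6, 2·6 + 7·5) = (10 − 42, 12 + 35) = (-32, 47); dropping signs (only squares matter) gives (32, 47); check 32² + 47² = 1024 + 2209 = 3233 ✓.
Step 4: Order so x ≤ y and verify: 32² + 47² = 1024 + 2209 = 3233 = n. ✓

n = 3233 = 32² + 47² (one valid representation with x ≤ y).


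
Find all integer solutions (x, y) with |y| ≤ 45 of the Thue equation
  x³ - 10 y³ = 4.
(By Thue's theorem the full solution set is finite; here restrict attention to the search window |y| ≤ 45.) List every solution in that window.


The equation is x³ - 10y³ = 4. For fixed y, x³ = 10·y³ + 4, so a solution requires the RHS to be a perfect cube.
Strategy: iterate y from -45 to 45, compute RHS = 10·y³ + 4, and check whether it is a (positive or negative) perfect cube.
Check small values of y:
  y = 0: RHS = 4 is not a perfect cube.
  y = 1: RHS = 14 is not a perfect cube.
  y = -1: RHS = -6 is not a perfect cube.
  y = 2: RHS = 84 is not a perfect cube.
  y = -2: RHS = -76 is not a perfect cube.
  y = 3: RHS = 274 is not a perfect cube.
  y = -3: RHS = -266 is not a perfect cube.
Continuing the search up to |y| = 45 finds no solutions either.
No (x, y) in the scanned range satisfies the equation.

No integer solutions with |y| ≤ 45.


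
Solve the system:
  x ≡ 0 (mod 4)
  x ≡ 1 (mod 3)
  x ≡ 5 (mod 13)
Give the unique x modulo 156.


Moduli 4, 3, 13 are pairwise coprime; by CRT there is a unique solution modulo M = 4 · 3 · 13 = 156.
Solve pairwise, accumulating the modulus:
  Start with x ≡ 0 (mod 4).
  Combine with x ≡ 1 (mod 3): since gcd(4, 3) = 1, we get a unique residue mod 12.
    Write x = 0 + 4·t and substitute into x ≡ 1 (mod 3): 4·t ≡ 1 − 0 = 1 (mod 3).
    Reduce coefficients mod 3: 1·t ≡ 1 (mod 3).
    So t ≡ 1 (mod 3).
    Then x = 0 + 4·1 = 4, valid modulo lcm(4, 3) = 12: x ≡ 4 (mod 12).
  Combine with x ≡ 5 (mod 13): since gcd(12, 13) = 1, we get a unique residue mod 156.
    Write x = 4 + 12·t and substitute into x ≡ 5 (mod 13): 12·t ≡ 5 − 4 = 1 (mod 13).
    The inverse of 12 mod 13 is 12 (since 12·12 = 144 = 11·13 + 1), so t ≡ 12·1 = 12 ≡ 12 (mod 13).
    Then x = 4 + 12·12 = 148, valid modulo lcm(12, 13) = 156: x ≡ 148 (mod 156).
Verify: 148 mod 4 = 0 ✓, 148 mod 3 = 1 ✓, 148 mod 13 = 5 ✓.

x ≡ 148 (mod 156).


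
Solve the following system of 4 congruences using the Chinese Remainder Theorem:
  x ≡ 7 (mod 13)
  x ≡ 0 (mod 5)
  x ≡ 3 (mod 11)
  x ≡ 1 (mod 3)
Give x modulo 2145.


Product of moduli M = 13 · 5 · 11 · 3 = 2145.
Merge one congruence at a time:
  Start: x ≡ 7 (mod 13).
  Combine with x ≡ 0 (mod 5); new modulus lcm = 65.
    Write x = 7 + 13·t and substitute into x ≡ 0 (mod 5): 13·t ≡ 0 − 7 = -7 (mod 5).
    Reduce coefficients mod 5: 3·t ≡ 3 (mod 5).
    The inverse of 3 mod 5 is 2 (since 3·2 = 6 = 1·5 + 1), so t ≡ 2·3 = 6 ≡ 1 (mod 5).
    Then x = 7 + 13·1 = 20, valid modulo lcm(13, 5) = 65: x ≡ 20 (mod 65).
  Combine with x ≡ 3 (mod 11); new modulus lcm = 715.
    Write x = 20 + 65·t and substitute into x ≡ 3 (mod 11): 65·t ≡ 3 − 20 = -17 (mod 11).
    Reduce coefficients mod 11: 10·t ≡ 5 (mod 11).
    The inverse of 10 mod 11 is 10 (since 10·10 = 100 = 9·11 + 1), so t ≡ 10·5 = 50 ≡ 6 (mod 11).
    Then x = 20 + 65·6 = 410, valid modulo lcm(65, 11) = 715: x ≡ 410 (mod 715).
  Combine with x ≡ 1 (mod 3); new modulus lcm = 2145.
    Write x = 410 + 715·t and substitute into x ≡ 1 (mod 3): 715·t ≡ 1 − 410 = -409 (mod 3).
    Reduce coefficients mod 3: 1·t ≡ 2 (mod 3).
    So t ≡ 2 (mod 3).
    Then x = 410 + 715·2 = 1840, valid modulo lcm(715, 3) = 2145: x ≡ 1840 (mod 2145).
Verify against each original: 1840 mod 13 = 7, 1840 mod 5 = 0, 1840 mod 11 = 3, 1840 mod 3 = 1.

x ≡ 1840 (mod 2145).


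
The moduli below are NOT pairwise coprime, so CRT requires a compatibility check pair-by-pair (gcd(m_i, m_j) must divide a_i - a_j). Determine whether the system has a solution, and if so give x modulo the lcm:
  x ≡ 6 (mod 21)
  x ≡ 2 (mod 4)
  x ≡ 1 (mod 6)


Moduli 21, 4, 6 are not pairwise coprime, so CRT works modulo lcm(m_i) when all pairwise compatibility conditions hold.
Pairwise compatibility: gcd(m_i, m_j) must divide a_i - a_j for every pair.
Merge one congruence at a time:
  Start: x ≡ 6 (mod 21).
  Combine with x ≡ 2 (mod 4): gcd(21, 4) = 1; 2 - 6 = -4, which IS divisible by 1, so compatible.
    Write x = 6 + 21·t and substitute into x ≡ 2 (mod 4): 21·t ≡ 2 − 6 = -4 (mod 4).
    Reduce coefficients mod 4: 1·t ≡ 0 (mod 4).
    So t ≡ 0 (mod 4).
    Then x = 6 + 21·0 = 6, valid modulo lcm(21, 4) = 84: x ≡ 6 (mod 84).
  Combine with x ≡ 1 (mod 6): gcd(84, 6) = 6, and 1 - 6 = -5 is NOT divisible by 6.
    ⇒ system is inconsistent (no integer solution).

No solution (the system is inconsistent).


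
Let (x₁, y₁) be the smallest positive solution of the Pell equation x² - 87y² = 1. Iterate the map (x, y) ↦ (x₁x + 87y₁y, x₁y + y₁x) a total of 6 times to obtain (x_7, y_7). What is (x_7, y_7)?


Step 1: Find the fundamental solution (x₁, y₁) of x² - 87y² = 1.
  Expand √87 as a continued fraction. a₀ = ⌊√87⌋ = 9; iterate m_{k+1} = d_k·a_k − m_k, d_{k+1} = (87 − m_{k+1}²)/d_k, a_{k+1} = ⌊(a₀ + m_{k+1})/d_{k+1}⌋ (starting m₀ = 0, d₀ = 1), with convergents p_k = a_k·p_{k-1} + p_{k-2}, q_k = a_k·q_{k-1} + q_{k-2} (p₋₁ = 1, q₋₁ = 0):
  k = 0: a₀ = 9; p₀/q₀ = 9/1; p₀² − 87·q₀² = 81 − 87 = -6.
  k = 1: m = 9, d = 6, a = ⌊(9 + 9)/6⌋ = 3; p/q = (3·9 + 1)/(3·1 + 0) = 28/3; p² − 87·q² = 784 − 783 = 1.
  The first convergent with p² − 87·q² = 1 gives the fundamental solution (x₁, y₁) = (28, 3).
Step 2: Apply the recurrence (x_{n+1}, y_{n+1}) = (x₁x_n + 87y₁y_n, x₁y_n + y₁x_n) repeatedly.
  From (x_1, y_1) = (28, 3): x_2 = 28·28 + 87·3·3 = 1567; y_2 = 28·3 + 3·28 = 168.
  From (x_2, y_2) = (1567, 168): x_3 = 28·1567 + 87·3·168 = 87724; y_3 = 28·168 + 3·1567 = 9405.
  From (x_3, y_3) = (87724, 9405): x_4 = 28·87724 + 87·3·9405 = 4910977; y_4 = 28·9405 + 3·87724 = 526512.
  From (x_4, y_4) = (4910977, 526512): x_5 = 28·4910977 + 87·3·526512 = 274926988; y_5 = 28·526512 + 3·4910977 = 29475267.
  From (x_5, y_5) = (274926988, 29475267): x_6 = 28·274926988 + 87·3·29475267 = 15391000351; y_6 = 28·29475267 + 3·274926988 = 1650088440.
  From (x_6, y_6) = (15391000351, 1650088440): x_7 = 28·15391000351 + 87·3·1650088440 = 861621092668; y_7 = 28·1650088440 + 3·15391000351 = 92375477373.
Step 3: Verify x_7² - 87·y_7² = 742390907330398243358224 - 742390907330398243358223 = 1 (should be 1). ✓

(x_1, y_1) = (28, 3); (x_7, y_7) = (861621092668, 92375477373).


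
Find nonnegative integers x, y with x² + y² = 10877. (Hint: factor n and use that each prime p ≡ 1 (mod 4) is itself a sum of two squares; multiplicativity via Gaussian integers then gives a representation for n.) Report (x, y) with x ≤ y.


Step 1: Factor n = 10877 = 73 · 149.
Step 2: Check the mod-4 condition on each prime factor: 73 ≡ 1 (mod 4), exponent 1; 149 ≡ 1 (mod 4), exponent 1.
All primes ≡ 3 (mod 4) appear to even exponent (or don't appear), so by the two-squares theorem n IS expressible as a sum of two squares.
Step 3: Build a representation. Here n = 73 · 149 is a product of primes ≡ 1 (mod 4). Each prime p ≡ 1 (mod 4) is itself a sum of two squares; find a² by testing p − a² for a perfect square:
  73: 73 − 1² = 72, 73 − 2² = 69, 73 − 3² = 64 = 8² ⇒ 73 = 3² + 8².
  149: 149 − 1² = 148, 149 − 2² = 145, 149 − 3² = 140, 149 − 4² = 133, 149 − 5² = 124, 149 − 6² = 113, 149 − 7² = 100 = 10² ⇒ 149 = 7² + 10².
  Combine using the Brahmagupta–Fibonacci identity (a² + b²)(c² + d²) = (ac − bd)² + (ad + bc)² = (ac + bd)² + (ad − bc)²:
  73 · 149 = 10877: from (3² + 8²)(7² + 10²), take (3·7 − 8·10, 3·10 + 8·7) = (21 − 80, 30 + 56) = (-59, 86); dropping signs (only squares matter) gives (59, 86); check 59² + 86² = 3481 + 7396 = 10877 ✓.
Step 4: Order so x ≤ y and verify: 59² + 86² = 3481 + 7396 = 10877 = n. ✓

n = 10877 = 59² + 86² (one valid representation with x ≤ y).


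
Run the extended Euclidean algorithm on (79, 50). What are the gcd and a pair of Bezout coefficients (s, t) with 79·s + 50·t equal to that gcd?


Euclidean algorithm on (79, 50) — divide until remainder is 0:
  79 = 1 · 50 + 29
  50 = 1 · 29 + 21
  29 = 1 · 21 + 8
  21 = 2 · 8 + 5
  8 = 1 · 5 + 3
  5 = 1 · 3 + 2
  3 = 1 · 2 + 1
  2 = 2 · 1 + 0
gcd(79, 50) = 1.
Track Bezout coefficients alongside the remainders: start with r₀ = 79 = a·1 + b·0 (s = 1, t = 0) and r₁ = 50 = a·0 + b·1 (s = 0, t = 1); each new remainder r_{k+1} = r_{k-1} − q_k·r_k inherits s_{k+1} = s_{k-1} − q_k·s_k, t_{k+1} = t_{k-1} − q_k·t_k, so r_k = a·s_k + b·t_k at every step:
  q = 1: r = 29, s = 1 − 1·0 = 1, t = 0 − 1·1 = -1  (check: 79·1 + 50·(-1) = 29)
  q = 1: r = 21, s = 0 − 1·1 = -1, t = 1 − 1·(-1) = 2  (check: 79·(-1) + 50·2 = 21)
  q = 1: r = 8, s = 1 − 1·(-1) = 2, t = -1 − 1·2 = -3  (check: 79·2 + 50·(-3) = 8)
  q = 2: r = 5, s = -1 − 2·2 = -5, t = 2 − 2·(-3) = 8  (check: 79·(-5) + 50·8 = 5)
  q = 1: r = 3, s = 2 − 1·(-5) = 7, t = -3 − 1·8 = -11  (check: 79·7 + 50·(-11) = 3)
  q = 1: r = 2, s = -5 − 1·7 = -12, t = 8 − 1·(-11) = 19  (check: 79·(-12) + 50·19 = 2)
  q = 1: r = 1, s = 7 − 1·(-12) = 19, t = -11 − 1·19 = -30  (check: 79·19 + 50·(-30) = 1)
The row with r = 1 (the gcd) gives the Bezout coefficients s = 19, t = -30.
Result: 79 · (19) + 50 · (-30) = 1.

gcd(79, 50) = 1; s = 19, t = -30 (check: 79·19 + 50·(-30) = 1).


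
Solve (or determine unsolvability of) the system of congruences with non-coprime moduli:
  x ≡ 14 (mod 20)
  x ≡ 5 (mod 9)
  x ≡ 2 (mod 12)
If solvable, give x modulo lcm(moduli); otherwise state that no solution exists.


Moduli 20, 9, 12 are not pairwise coprime, so CRT works modulo lcm(m_i) when all pairwise compatibility conditions hold.
Pairwise compatibility: gcd(m_i, m_j) must divide a_i - a_j for every pair.
Merge one congruence at a time:
  Start: x ≡ 14 (mod 20).
  Combine with x ≡ 5 (mod 9): gcd(20, 9) = 1; 5 - 14 = -9, which IS divisible by 1, so compatible.
    Write x = 14 + 20·t and substitute into x ≡ 5 (mod 9): 20·t ≡ 5 − 14 = -9 (mod 9).
    Reduce coefficients mod 9: 2·t ≡ 0 (mod 9).
    The inverse of 2 mod 9 is 5 (since 2·5 = 10 = 1·9 + 1), so t ≡ 5·0 = 0 ≡ 0 (mod 9).
    Then x = 14 + 20·0 = 14, valid modulo lcm(20, 9) = 180: x ≡ 14 (mod 180).
  Combine with x ≡ 2 (mod 12): gcd(180, 12) = 12; 2 - 14 = -12, which IS divisible by 12, so compatible.
    Write x = 14 + 180·t and substitute into x ≡ 2 (mod 12): 180·t ≡ 2 − 14 = -12 (mod 12).
    Divide the congruence (and modulus) by g = 12: 15·t ≡ -1 (mod 1).
    Modulo 1 every t works; take t = 0.
    Then x = 14 + 180·0 = 14, valid modulo lcm(180, 12) = 180: x ≡ 14 (mod 180).
Verify: 14 mod 20 = 14, 14 mod 9 = 5, 14 mod 12 = 2.

x ≡ 14 (mod 180).


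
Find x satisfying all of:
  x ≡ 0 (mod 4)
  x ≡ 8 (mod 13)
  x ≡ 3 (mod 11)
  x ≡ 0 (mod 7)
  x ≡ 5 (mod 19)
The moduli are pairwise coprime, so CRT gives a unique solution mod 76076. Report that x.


Product of moduli M = 4 · 13 · 11 · 7 · 19 = 76076.
Merge one congruence at a time:
  Start: x ≡ 0 (mod 4).
  Combine with x ≡ 8 (mod 13); new modulus lcm = 52.
    Write x = 0 + 4·t and substitute into x ≡ 8 (mod 13): 4·t ≡ 8 − 0 = 8 (mod 13).
    The inverse of 4 mod 13 is 10 (since 4·10 = 40 = 3·13 + 1), so t ≡ 10·8 = 80 ≡ 2 (mod 13).
    Then x = 0 + 4·2 = 8, valid modulo lcm(4, 13) = 52: x ≡ 8 (mod 52).
  Combine with x ≡ 3 (mod 11); new modulus lcm = 572.
    Write x = 8 + 52·t and substitute into x ≡ 3 (mod 11): 52·t ≡ 3 − 8 = -5 (mod 11).
    Reduce coefficients mod 11: 8·t ≡ 6 (mod 11).
    The inverse of 8 mod 11 is 7 (since 8·7 = 56 = 5·11 + 1), so t ≡ 7·6 = 42 ≡ 9 (mod 11).
    Then x = 8 + 52·9 = 476, valid modulo lcm(52, 11) = 572: x ≡ 476 (mod 572).
  Combine with x ≡ 0 (mod 7); new modulus lcm = 4004.
    Write x = 476 + 572·t and substitute into x ≡ 0 (mod 7): 572·t ≡ 0 − 476 = -476 (mod 7).
    Reduce coefficients mod 7: 5·t ≡ 0 (mod 7).
    The inverse of 5 mod 7 is 3 (since 5·3 = 15 = 2·7 + 1), so t ≡ 3·0 = 0 ≡ 0 (mod 7).
    Then x = 476 + 572·0 = 476, valid modulo lcm(572, 7) = 4004: x ≡ 476 (mod 4004).
  Combine with x ≡ 5 (mod 19); new modulus lcm = 76076.
    Write x = 476 + 4004·t and substitute into x ≡ 5 (mod 19): 4004·t ≡ 5 − 476 = -471 (mod 19).
    Reduce coefficients mod 19: 14·t ≡ 4 (mod 19).
    The inverse of 14 mod 19 is 15 (since 14·15 = 210 = 11·19 + 1), so t ≡ 15·4 = 60 ≡ 3 (mod 19).
    Then x = 476 + 4004·3 = 12488, valid modulo lcm(4004, 19) = 76076: x ≡ 12488 (mod 76076).
Verify against each original: 12488 mod 4 = 0, 12488 mod 13 = 8, 12488 mod 11 = 3, 12488 mod 7 = 0, 12488 mod 19 = 5.

x ≡ 12488 (mod 76076).


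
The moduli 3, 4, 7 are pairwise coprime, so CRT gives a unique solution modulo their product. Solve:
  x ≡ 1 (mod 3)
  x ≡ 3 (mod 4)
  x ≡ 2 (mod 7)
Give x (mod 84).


Moduli 3, 4, 7 are pairwise coprime; by CRT there is a unique solution modulo M = 3 · 4 · 7 = 84.
Solve pairwise, accumulating the modulus:
  Start with x ≡ 1 (mod 3).
  Combine with x ≡ 3 (mod 4): since gcd(3, 4) = 1, we get a unique residue mod 12.
    Write x = 1 + 3·t and substitute into x ≡ 3 (mod 4): 3·t ≡ 3 − 1 = 2 (mod 4).
    The inverse of 3 mod 4 is 3 (since 3·3 = 9 = 2·4 + 1), so t ≡ 3·2 = 6 ≡ 2 (mod 4).
    Then x = 1 + 3·2 = 7, valid modulo lcm(3, 4) = 12: x ≡ 7 (mod 12).
  Combine with x ≡ 2 (mod 7): since gcd(12, 7) = 1, we get a unique residue mod 84.
    Write x = 7 + 12·t and substitute into x ≡ 2 (mod 7): 12·t ≡ 2 − 7 = -5 (mod 7).
    Reduce coefficients mod 7: 5·t ≡ 2 (mod 7).
    The inverse of 5 mod 7 is 3 (since 5·3 = 15 = 2·7 + 1), so t ≡ 3·2 = 6 ≡ 6 (mod 7).
    Then x = 7 + 12·6 = 79, valid modulo lcm(12, 7) = 84: x ≡ 79 (mod 84).
Verify: 79 mod 3 = 1 ✓, 79 mod 4 = 3 ✓, 79 mod 7 = 2 ✓.

x ≡ 79 (mod 84).


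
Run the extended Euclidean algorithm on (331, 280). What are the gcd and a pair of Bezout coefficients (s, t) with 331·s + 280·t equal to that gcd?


Euclidean algorithm on (331, 280) — divide until remainder is 0:
  331 = 1 · 280 + 51
  280 = 5 · 51 + 25
  51 = 2 · 25 + 1
  25 = 25 · 1 + 0
gcd(331, 280) = 1.
Track Bezout coefficients alongside the remainders: start with r₀ = 331 = a·1 + b·0 (s = 1, t = 0) and r₁ = 280 = a·0 + b·1 (s = 0, t = 1); each new remainder r_{k+1} = r_{k-1} − q_k·r_k inherits s_{k+1} = s_{k-1} − q_k·s_k, t_{k+1} = t_{k-1} − q_k·t_k, so r_k = a·s_k + b·t_k at every step:
  q = 1: r = 51, s = 1 − 1·0 = 1, t = 0 − 1·1 = -1  (check: 331·1 + 280·(-1) = 51)
  q = 5: r = 25, s = 0 − 5·1 = -5, t = 1 − 5·(-1) = 6  (check: 331·(-5) + 280·6 = 25)
  q = 2: r = 1, s = 1 − 2·(-5) = 11, t = -1 − 2·6 = -13  (check: 331·11 + 280·(-13) = 1)
The row with r = 1 (the gcd) gives the Bezout coefficients s = 11, t = -13.
Result: 331 · (11) + 280 · (-13) = 1.

gcd(331, 280) = 1; s = 11, t = -13 (check: 331·11 + 280·(-13) = 1).


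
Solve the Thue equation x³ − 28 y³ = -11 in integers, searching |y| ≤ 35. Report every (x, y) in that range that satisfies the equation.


The equation is x³ - 28y³ = -11. For fixed y, x³ = 28·y³ − 11, so a solution requires the RHS to be a perfect cube.
Strategy: iterate y from -35 to 35, compute RHS = 28·y³ − 11, and check whether it is a (positive or negative) perfect cube.
Check small values of y:
  y = 0: RHS = -11 is not a perfect cube.
  y = 1: RHS = 17 is not a perfect cube.
  y = -1: RHS = -39 is not a perfect cube.
  y = 2: RHS = 213 is not a perfect cube.
  y = -2: RHS = -235 is not a perfect cube.
  y = 3: RHS = 745 is not a perfect cube.
  y = -3: RHS = -767 is not a perfect cube.
Continuing the search up to |y| = 35 finds no solutions either.
No (x, y) in the scanned range satisfies the equation.

No integer solutions with |y| ≤ 35.


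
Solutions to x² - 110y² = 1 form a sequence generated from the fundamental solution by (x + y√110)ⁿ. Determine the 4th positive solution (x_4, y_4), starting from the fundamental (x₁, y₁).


Step 1: Find the fundamental solution (x₁, y₁) of x² - 110y² = 1.
  Expand √110 as a continued fraction. a₀ = ⌊√110⌋ = 10; iterate m_{k+1} = d_k·a_k − m_k, d_{k+1} = (110 − m_{k+1}²)/d_k, a_{k+1} = ⌊(a₀ + m_{k+1})/d_{k+1}⌋ (starting m₀ = 0, d₀ = 1), with convergents p_k = a_k·p_{k-1} + p_{k-2}, q_k = a_k·q_{k-1} + q_{k-2} (p₋₁ = 1, q₋₁ = 0):
  k = 0: a₀ = 10; p₀/q₀ = 10/1; p₀² − 110·q₀² = 100 − 110 = -10.
  k = 1: m = 10, d = 10, a = ⌊(10 + 10)/10⌋ = 2; p/q = (2·10 + 1)/(2·1 + 0) = 21/2; p² − 110·q² = 441 − 440 = 1.
  The first convergent with p² − 110·q² = 1 gives the fundamental solution (x₁, y₁) = (21, 2).
Step 2: Apply the recurrence (x_{n+1}, y_{n+1}) = (x₁x_n + 110y₁y_n, x₁y_n + y₁x_n) repeatedly.
  From (x_1, y_1) = (21, 2): x_2 = 21·21 + 110·2·2 = 881; y_2 = 21·2 + 2·21 = 84.
  From (x_2, y_2) = (881, 84): x_3 = 21·881 + 110·2·84 = 36981; y_3 = 21·84 + 2·881 = 3526.
  From (x_3, y_3) = (36981, 3526): x_4 = 21·36981 + 110·2·3526 = 1552321; y_4 = 21·3526 + 2·36981 = 148008.
Step 3: Verify x_4² - 110·y_4² = 2409700487041 - 2409700487040 = 1 (should be 1). ✓

(x_1, y_1) = (21, 2); (x_4, y_4) = (1552321, 148008).


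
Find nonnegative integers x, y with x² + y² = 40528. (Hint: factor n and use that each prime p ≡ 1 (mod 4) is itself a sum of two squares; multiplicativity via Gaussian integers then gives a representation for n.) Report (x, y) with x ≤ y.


Step 1: Factor n = 40528 = 2^4 · 17 · 149.
Step 2: Check the mod-4 condition on each prime factor: 2 = 2 (special); 17 ≡ 1 (mod 4), exponent 1; 149 ≡ 1 (mod 4), exponent 1.
All primes ≡ 3 (mod 4) appear to even exponent (or don't appear), so by the two-squares theorem n IS expressible as a sum of two squares.
Step 3: Build a representation. Group n = k² · m with k = 4 and m = 17 · 149 = 2533 (a product of primes ≡ 1 (mod 4)); a representation of m scales to one of n via (k·x)² + (k·y)² = k²(x² + y²). Each prime p ≡ 1 (mod 4) is itself a sum of two squares; find a² by testing p − a² for a perfect square:
  17: 17 − 1² = 16 = 4² ⇒ 17 = 1² + 4².
  149: 149 − 1² = 148, 149 − 2² = 145, 149 − 3² = 140, 149 − 4² = 133, 149 − 5² = 124, 149 − 6² = 113, 149 − 7² = 100 = 10² ⇒ 149 = 7² + 10².
  Combine using the Brahmagupta–Fibonacci identity (a² + b²)(c² + d²) = (ac − bd)² + (ad + bc)² = (ac + bd)² + (ad − bc)²:
  17 · 149 = 2533: from (1² + 4²)(7² + 10²), take (1·7 − 4·10, 1·10 + 4·7) = (7 − 40, 10 + 28) = (-33, 38); dropping signs (only squares matter) gives (33, 38); check 33² + 38² = 1089 + 1444 = 2533 ✓.
  Scale by k = 4: (4·33, 4·38) = (132, 152).
Step 4: Order so x ≤ y and verify: 132² + 152² = 17424 + 23104 = 40528 = n. ✓

n = 40528 = 132² + 152² (one valid representation with x ≤ y).


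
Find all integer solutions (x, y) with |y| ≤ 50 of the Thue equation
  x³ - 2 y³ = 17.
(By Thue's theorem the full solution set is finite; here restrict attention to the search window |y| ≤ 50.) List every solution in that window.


The equation is x³ - 2y³ = 17. For fixed y, x³ = 2·y³ + 17, so a solution requires the RHS to be a perfect cube.
Strategy: iterate y from -50 to 50, compute RHS = 2·y³ + 17, and check whether it is a (positive or negative) perfect cube.
Check small values of y:
  y = 0: RHS = 17 is not a perfect cube.
  y = 1: RHS = 19 is not a perfect cube.
  y = -1: RHS = 15 is not a perfect cube.
  y = 2: RHS = 33 is not a perfect cube.
  y = -2: RHS = 1 = (1)³ ⇒ x = 1 works.
  y = 3: RHS = 71 is not a perfect cube.
  y = -3: RHS = -37 is not a perfect cube.
Continuing the search up to |y| = 50 finds no further solutions beyond those listed.
Collected solutions: (1, -2).

Solutions (with |y| ≤ 50): (1, -2).


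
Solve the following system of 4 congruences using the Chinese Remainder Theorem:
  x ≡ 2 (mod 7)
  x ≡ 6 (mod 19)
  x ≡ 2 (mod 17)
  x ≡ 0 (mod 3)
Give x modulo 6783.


Product of moduli M = 7 · 19 · 17 · 3 = 6783.
Merge one congruence at a time:
  Start: x ≡ 2 (mod 7).
  Combine with x ≡ 6 (mod 19); new modulus lcm = 133.
    Write x = 2 + 7·t and substitute into x ≡ 6 (mod 19): 7·t ≡ 6 − 2 = 4 (mod 19).
    The inverse of 7 mod 19 is 11 (since 7·11 = 77 = 4·19 + 1), so t ≡ 11·4 = 44 ≡ 6 (mod 19).
    Then x = 2 + 7·6 = 44, valid modulo lcm(7, 19) = 133: x ≡ 44 (mod 133).
  Combine with x ≡ 2 (mod 17); new modulus lcm = 2261.
    Write x = 44 + 133·t and substitute into x ≡ 2 (mod 17): 133·t ≡ 2 − 44 = -42 (mod 17).
    Reduce coefficients mod 17: 14·t ≡ 9 (mod 17).
    The inverse of 14 mod 17 is 11 (since 14·11 = 154 = 9·17 + 1), so t ≡ 11·9 = 99 ≡ 14 (mod 17).
    Then x = 44 + 133·14 = 1906, valid modulo lcm(133, 17) = 2261: x ≡ 1906 (mod 2261).
  Combine with x ≡ 0 (mod 3); new modulus lcm = 6783.
    Write x = 1906 + 2261·t and substitute into x ≡ 0 (mod 3): 2261·t ≡ 0 − 1906 = -1906 (mod 3).
    Reduce coefficients mod 3: 2·t ≡ 2 (mod 3).
    The inverse of 2 mod 3 is 2 (since 2·2 = 4 = 1·3 + 1), so t ≡ 2·2 = 4 ≡ 1 (mod 3).
    Then x = 1906 + 2261·1 = 4167, valid modulo lcm(2261, 3) = 6783: x ≡ 4167 (mod 6783).
Verify against each original: 4167 mod 7 = 2, 4167 mod 19 = 6, 4167 mod 17 = 2, 4167 mod 3 = 0.

x ≡ 4167 (mod 6783).


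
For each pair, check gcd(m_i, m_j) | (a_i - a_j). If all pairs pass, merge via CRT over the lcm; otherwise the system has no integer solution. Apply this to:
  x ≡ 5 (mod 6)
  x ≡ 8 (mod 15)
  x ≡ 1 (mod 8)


Moduli 6, 15, 8 are not pairwise coprime, so CRT works modulo lcm(m_i) when all pairwise compatibility conditions hold.
Pairwise compatibility: gcd(m_i, m_j) must divide a_i - a_j for every pair.
Merge one congruence at a time:
  Start: x ≡ 5 (mod 6).
  Combine with x ≡ 8 (mod 15): gcd(6, 15) = 3; 8 - 5 = 3, which IS divisible by 3, so compatible.
    Write x = 5 + 6·t and substitute into x ≡ 8 (mod 15): 6·t ≡ 8 − 5 = 3 (mod 15).
    Divide the congruence (and modulus) by g = 3: 2·t ≡ 1 (mod 5).
    The inverse of 2 mod 5 is 3 (since 2·3 = 6 = 1·5 + 1), so t ≡ 3·1 = 3 ≡ 3 (mod 5).
    Then x = 5 + 6·3 = 23, valid modulo lcm(6, 15) = 30: x ≡ 23 (mod 30).
  Combine with x ≡ 1 (mod 8): gcd(30, 8) = 2; 1 - 23 = -22, which IS divisible by 2, so compatible.
    Write x = 23 + 30·t and substitute into x ≡ 1 (mod 8): 30·t ≡ 1 − 23 = -22 (mod 8).
    Divide the congruence (and modulus) by g = 2: 15·t ≡ -11 (mod 4).
    Reduce coefficients mod 4: 3·t ≡ 1 (mod 4).
    The inverse of 3 mod 4 is 3 (since 3·3 = 9 = 2·4 + 1), so t ≡ 3·1 = 3 ≡ 3 (mod 4).
    Then x = 23 + 30·3 = 113, valid modulo lcm(30, 8) = 120: x ≡ 113 (mod 120).
Verify: 113 mod 6 = 5, 113 mod 15 = 8, 113 mod 8 = 1.

x ≡ 113 (mod 120).


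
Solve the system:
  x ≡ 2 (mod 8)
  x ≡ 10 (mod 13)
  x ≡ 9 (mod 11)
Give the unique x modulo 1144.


Moduli 8, 13, 11 are pairwise coprime; by CRT there is a unique solution modulo M = 8 · 13 · 11 = 1144.
Solve pairwise, accumulating the modulus:
  Start with x ≡ 2 (mod 8).
  Combine with x ≡ 10 (mod 13): since gcd(8, 13) = 1, we get a unique residue mod 104.
    Write x = 2 + 8·t and substitute into x ≡ 10 (mod 13): 8·t ≡ 10 − 2 = 8 (mod 13).
    The inverse of 8 mod 13 is 5 (since 8·5 = 40 = 3·13 + 1), so t ≡ 5·8 = 40 ≡ 1 (mod 13).
    Then x = 2 + 8·1 = 10, valid modulo lcm(8, 13) = 104: x ≡ 10 (mod 104).
  Combine with x ≡ 9 (mod 11): since gcd(104, 11) = 1, we get a unique residue mod 1144.
    Write x = 10 + 104·t and substitute into x ≡ 9 (mod 11): 104·t ≡ 9 − 10 = -1 (mod 11).
    Reduce coefficients mod 11: 5·t ≡ 10 (mod 11).
    The inverse of 5 mod 11 is 9 (since 5·9 = 45 = 4·11 + 1), so t ≡ 9·10 = 90 ≡ 2 (mod 11).
    Then x = 10 + 104·2 = 218, valid modulo lcm(104, 11) = 1144: x ≡ 218 (mod 1144).
Verify: 218 mod 8 = 2 ✓, 218 mod 13 = 10 ✓, 218 mod 11 = 9 ✓.

x ≡ 218 (mod 1144).


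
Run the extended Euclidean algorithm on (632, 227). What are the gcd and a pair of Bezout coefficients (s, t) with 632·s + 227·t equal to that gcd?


Euclidean algorithm on (632, 227) — divide until remainder is 0:
  632 = 2 · 227 + 178
  227 = 1 · 178 + 49
  178 = 3 · 49 + 31
  49 = 1 · 31 + 18
  31 = 1 · 18 + 13
  18 = 1 · 13 + 5
  13 = 2 · 5 + 3
  5 = 1 · 3 + 2
  3 = 1 · 2 + 1
  2 = 2 · 1 + 0
gcd(632, 227) = 1.
Track Bezout coefficients alongside the remainders: start with r₀ = 632 = a·1 + b·0 (s = 1, t = 0) and r₁ = 227 = a·0 + b·1 (s = 0, t = 1); each new remainder r_{k+1} = r_{k-1} − q_k·r_k inherits s_{k+1} = s_{k-1} − q_k·s_k, t_{k+1} = t_{k-1} − q_k·t_k, so r_k = a·s_k + b·t_k at every step:
  q = 2: r = 178, s = 1 − 2·0 = 1, t = 0 − 2·1 = -2  (check: 632·1 + 227·(-2) = 178)
  q = 1: r = 49, s = 0 − 1·1 = -1, t = 1 − 1·(-2) = 3  (check: 632·(-1) + 227·3 = 49)
  q = 3: r = 31, s = 1 − 3·(-1) = 4, t = -2 − 3·3 = -11  (check: 632·4 + 227·(-11) = 31)
  q = 1: r = 18, s = -1 − 1·4 = -5, t = 3 − 1·(-11) = 14  (check: 632·(-5) + 227·14 = 18)
  q = 1: r = 13, s = 4 − 1·(-5) = 9, t = -11 − 1·14 = -25  (check: 632·9 + 227·(-25) = 13)
  q = 1: r = 5, s = -5 − 1·9 = -14, t = 14 − 1·(-25) = 39  (check: 632·(-14) + 227·39 = 5)
  q = 2: r = 3, s = 9 − 2·(-14) = 37, t = -25 − 2·39 = -103  (check: 632·37 + 227·(-103) = 3)
  q = 1: r = 2, s = -14 − 1·37 = -51, t = 39 − 1·(-103) = 142  (check: 632·(-51) + 227·142 = 2)
  q = 1: r = 1, s = 37 − 1·(-51) = 88, t = -103 − 1·142 = -245  (check: 632·88 + 227·(-245) = 1)
The row with r = 1 (the gcd) gives the Bezout coefficients s = 88, t = -245.
Result: 632 · (88) + 227 · (-245) = 1.

gcd(632, 227) = 1; s = 88, t = -245 (check: 632·88 + 227·(-245) = 1).


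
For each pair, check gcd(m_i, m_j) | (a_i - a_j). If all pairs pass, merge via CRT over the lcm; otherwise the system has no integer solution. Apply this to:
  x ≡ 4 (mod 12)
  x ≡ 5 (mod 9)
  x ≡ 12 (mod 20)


Moduli 12, 9, 20 are not pairwise coprime, so CRT works modulo lcm(m_i) when all pairwise compatibility conditions hold.
Pairwise compatibility: gcd(m_i, m_j) must divide a_i - a_j for every pair.
Merge one congruence at a time:
  Start: x ≡ 4 (mod 12).
  Combine with x ≡ 5 (mod 9): gcd(12, 9) = 3, and 5 - 4 = 1 is NOT divisible by 3.
    ⇒ system is inconsistent (no integer solution).

No solution (the system is inconsistent).


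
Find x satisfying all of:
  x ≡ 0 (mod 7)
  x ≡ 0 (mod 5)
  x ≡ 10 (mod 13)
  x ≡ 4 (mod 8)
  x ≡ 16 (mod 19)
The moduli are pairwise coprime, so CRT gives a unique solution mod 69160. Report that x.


Product of moduli M = 7 · 5 · 13 · 8 · 19 = 69160.
Merge one congruence at a time:
  Start: x ≡ 0 (mod 7).
  Combine with x ≡ 0 (mod 5); new modulus lcm = 35.
    Write x = 0 + 7·t and substitute into x ≡ 0 (mod 5): 7·t ≡ 0 − 0 = 0 (mod 5).
    Reduce coefficients mod 5: 2·t ≡ 0 (mod 5).
    The inverse of 2 mod 5 is 3 (since 2·3 = 6 = 1·5 + 1), so t ≡ 3·0 = 0 ≡ 0 (mod 5).
    Then x = 0 + 7·0 = 0, valid modulo lcm(7, 5) = 35: x ≡ 0 (mod 35).
  Combine with x ≡ 10 (mod 13); new modulus lcm = 455.
    Write x = 0 + 35·t and substitute into x ≡ 10 (mod 13): 35·t ≡ 10 − 0 = 10 (mod 13).
    Reduce coefficients mod 13: 9·t ≡ 10 (mod 13).
    The inverse of 9 mod 13 is 3 (since 9·3 = 27 = 2·13 + 1), so t ≡ 3·10 = 30 ≡ 4 (mod 13).
    Then x = 0 + 35·4 = 140, valid modulo lcm(35, 13) = 455: x ≡ 140 (mod 455).
  Combine with x ≡ 4 (mod 8); new modulus lcm = 3640.
    Write x = 140 + 455·t and substitute into x ≡ 4 (mod 8): 455·t ≡ 4 − 140 = -136 (mod 8).
    Reduce coefficients mod 8: 7·t ≡ 0 (mod 8).
    The inverse of 7 mod 8 is 7 (since 7·7 = 49 = 6·8 + 1), so t ≡ 7·0 = 0 ≡ 0 (mod 8).
    Then x = 140 + 455·0 = 140, valid modulo lcm(455, 8) = 3640: x ≡ 140 (mod 3640).
  Combine with x ≡ 16 (mod 19); new modulus lcm = 69160.
    Write x = 140 + 3640·t and substitute into x ≡ 16 (mod 19): 3640·t ≡ 16 − 140 = -124 (mod 19).
    Reduce coefficients mod 19: 11·t ≡ 9 (mod 19).
    The inverse of 11 mod 19 is 7 (since 11·7 = 77 = 4·19 + 1), so t ≡ 7·9 = 63 ≡ 6 (mod 19).
    Then x = 140 + 3640·6 = 21980, valid modulo lcm(3640, 19) = 69160: x ≡ 21980 (mod 69160).
Verify against each original: 21980 mod 7 = 0, 21980 mod 5 = 0, 21980 mod 13 = 10, 21980 mod 8 = 4, 21980 mod 19 = 16.

x ≡ 21980 (mod 69160).


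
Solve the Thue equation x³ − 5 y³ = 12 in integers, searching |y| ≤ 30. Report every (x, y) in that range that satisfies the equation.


The equation is x³ - 5y³ = 12. For fixed y, x³ = 5·y³ + 12, so a solution requires the RHS to be a perfect cube.
Strategy: iterate y from -30 to 30, compute RHS = 5·y³ + 12, and check whether it is a (positive or negative) perfect cube.
Check small values of y:
  y = 0: RHS = 12 is not a perfect cube.
  y = 1: RHS = 17 is not a perfect cube.
  y = -1: RHS = 7 is not a perfect cube.
  y = 2: RHS = 52 is not a perfect cube.
  y = -2: RHS = -28 is not a perfect cube.
  y = 3: RHS = 147 is not a perfect cube.
  y = -3: RHS = -123 is not a perfect cube.
Continuing the search up to |y| = 30 finds no solutions either.
No (x, y) in the scanned range satisfies the equation.

No integer solutions with |y| ≤ 30.


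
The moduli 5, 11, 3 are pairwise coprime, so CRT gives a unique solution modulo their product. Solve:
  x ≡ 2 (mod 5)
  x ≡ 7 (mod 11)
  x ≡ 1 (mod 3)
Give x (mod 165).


Moduli 5, 11, 3 are pairwise coprime; by CRT there is a unique solution modulo M = 5 · 11 · 3 = 165.
Solve pairwise, accumulating the modulus:
  Start with x ≡ 2 (mod 5).
  Combine with x ≡ 7 (mod 11): since gcd(5, 11) = 1, we get a unique residue mod 55.
    Write x = 2 + 5·t and substitute into x ≡ 7 (mod 11): 5·t ≡ 7 − 2 = 5 (mod 11).
    The inverse of 5 mod 11 is 9 (since 5·9 = 45 = 4·11 + 1), so t ≡ 9·5 = 45 ≡ 1 (mod 11).
    Then x = 2 + 5·1 = 7, valid modulo lcm(5, 11) = 55: x ≡ 7 (mod 55).
  Combine with x ≡ 1 (mod 3): since gcd(55, 3) = 1, we get a unique residue mod 165.
    Write x = 7 + 55·t and substitute into x ≡ 1 (mod 3): 55·t ≡ 1 − 7 = -6 (mod 3).
    Reduce coefficients mod 3: 1·t ≡ 0 (mod 3).
    So t ≡ 0 (mod 3).
    Then x = 7 + 55·0 = 7, valid modulo lcm(55, 3) = 165: x ≡ 7 (mod 165).
Verify: 7 mod 5 = 2 ✓, 7 mod 11 = 7 ✓, 7 mod 3 = 1 ✓.

x ≡ 7 (mod 165).


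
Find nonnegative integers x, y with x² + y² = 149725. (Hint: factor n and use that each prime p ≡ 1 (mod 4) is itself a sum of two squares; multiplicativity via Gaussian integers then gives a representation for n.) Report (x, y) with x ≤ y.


Step 1: Factor n = 149725 = 5^2 · 53 · 113.
Step 2: Check the mod-4 condition on each prime factor: 5 ≡ 1 (mod 4), exponent 2; 53 ≡ 1 (mod 4), exponent 1; 113 ≡ 1 (mod 4), exponent 1.
All primes ≡ 3 (mod 4) appear to even exponent (or don't appear), so by the two-squares theorem n IS expressible as a sum of two squares.
Step 3: Build a representation. Group n = k² · m with k = 5 and m = 53 · 113 = 5989 (a product of primes ≡ 1 (mod 4)); a representation of m scales to one of n via (k·x)² + (k·y)² = k²(x² + y²). Each prime p ≡ 1 (mod 4) is itself a sum of two squares; find a² by testing p − a² for a perfect square:
  53: 53 − 1² = 52, 53 − 2² = 49 = 7² ⇒ 53 = 2² + 7².
  113: 113 − 1² = 112, 113 − 2² = 109, 113 − 3² = 104, 113 − 4² = 97, 113 − 5² = 88, 113 − 6² = 77, 113 − 7² = 64 = 8² ⇒ 113 = 7² + 8².
  Combine using the Brahmagupta–Fibonacci identity (a² + b²)(c² + d²) = (ac − bd)² + (ad + bc)² = (ac + bd)² + (ad − bc)²:
  53 · 113 = 5989: from (2² + 7²)(7² + 8²), take (2·7 − 7·8, 2·8 + 7·7) = (14 − 56, 16 + 49) = (-42, 65); dropping signs (only squares matter) gives (42, 65); check 42² + 65² = 1764 + 4225 = 5989 ✓.
  Scale by k = 5: (5·42, 5·65) = (210, 325).
Step 4: Order so x ≤ y and verify: 210² + 325² = 44100 + 105625 = 149725 = n. ✓

n = 149725 = 210² + 325² (one valid representation with x ≤ y).


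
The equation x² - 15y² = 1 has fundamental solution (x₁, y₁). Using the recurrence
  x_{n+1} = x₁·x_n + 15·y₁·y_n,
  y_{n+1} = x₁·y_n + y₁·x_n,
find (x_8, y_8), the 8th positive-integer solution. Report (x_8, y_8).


Step 1: Find the fundamental solution (x₁, y₁) of x² - 15y² = 1.
  Expand √15 as a continued fraction. a₀ = ⌊√15⌋ = 3; iterate m_{k+1} = d_k·a_k − m_k, d_{k+1} = (15 − m_{k+1}²)/d_k, a_{k+1} = ⌊(a₀ + m_{k+1})/d_{k+1}⌋ (starting m₀ = 0, d₀ = 1), with convergents p_k = a_k·p_{k-1} + p_{k-2}, q_k = a_k·q_{k-1} + q_{k-2} (p₋₁ = 1, q₋₁ = 0):
  k = 0: a₀ = 3; p₀/q₀ = 3/1; p₀² − 15·q₀² = 9 − 15 = -6.
  k = 1: m = 3, d = 6, a = ⌊(3 + 3)/6⌋ = 1; p/q = (1·3 + 1)/(1·1 + 0) = 4/1; p² − 15·q² = 16 − 15 = 1.
  The first convergent with p² − 15·q² = 1 gives the fundamental solution (x₁, y₁) = (4, 1).
Step 2: Apply the recurrence (x_{n+1}, y_{n+1}) = (x₁x_n + 15y₁y_n, x₁y_n + y₁x_n) repeatedly.
  From (x_1, y_1) = (4, 1): x_2 = 4·4 + 15·1·1 = 31; y_2 = 4·1 + 1·4 = 8.
  From (x_2, y_2) = (31, 8): x_3 = 4·31 + 15·1·8 = 244; y_3 = 4·8 + 1·31 = 63.
  From (x_3, y_3) = (244, 63): x_4 = 4·244 + 15·1·63 = 1921; y_4 = 4·63 + 1·244 = 496.
  From (x_4, y_4) = (1921, 496): x_5 = 4·1921 + 15·1·496 = 15124; y_5 = 4·496 + 1·1921 = 3905.
  From (x_5, y_5) = (15124, 3905): x_6 = 4·15124 + 15·1·3905 = 119071; y_6 = 4·3905 + 1·15124 = 30744.
  From (x_6, y_6) = (119071, 30744): x_7 = 4·119071 + 15·1·30744 = 937444; y_7 = 4·30744 + 1·119071 = 242047.
  From (x_7, y_7) = (937444, 242047): x_8 = 4·937444 + 15·1·242047 = 7380481; y_8 = 4·242047 + 1·937444 = 1905632.
Step 3: Verify x_8² - 15·y_8² = 54471499791361 - 54471499791360 = 1 (should be 1). ✓

(x_1, y_1) = (4, 1); (x_8, y_8) = (7380481, 1905632).
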